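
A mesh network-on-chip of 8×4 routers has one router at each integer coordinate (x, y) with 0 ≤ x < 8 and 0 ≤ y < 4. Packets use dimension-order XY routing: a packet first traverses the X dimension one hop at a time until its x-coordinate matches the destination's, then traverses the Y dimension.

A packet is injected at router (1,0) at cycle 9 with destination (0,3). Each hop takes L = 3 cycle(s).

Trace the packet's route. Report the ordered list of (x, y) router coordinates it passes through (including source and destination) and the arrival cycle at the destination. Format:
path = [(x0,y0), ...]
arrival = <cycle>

path = [(1,0), (0,0), (0,1), (0,2), (0,3)]
arrival = 21

#0 — 1,0 | c9
#1 — 0,0 | c12 | W
#2 — 0,1 | c15 | N
#3 — 0,2 | c18 | N
#4 — 0,3 | c21 | N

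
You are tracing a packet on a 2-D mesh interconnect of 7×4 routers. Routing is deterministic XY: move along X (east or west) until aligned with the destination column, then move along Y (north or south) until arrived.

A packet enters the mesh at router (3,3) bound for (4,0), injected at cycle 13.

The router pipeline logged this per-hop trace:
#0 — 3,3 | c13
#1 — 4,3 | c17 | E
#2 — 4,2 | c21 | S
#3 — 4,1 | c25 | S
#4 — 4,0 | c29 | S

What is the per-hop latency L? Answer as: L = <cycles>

L = 4

Between hops 0 and 1 the cycle counter advances 17 − 13 = 4.
That increment is L by definition: L = 4.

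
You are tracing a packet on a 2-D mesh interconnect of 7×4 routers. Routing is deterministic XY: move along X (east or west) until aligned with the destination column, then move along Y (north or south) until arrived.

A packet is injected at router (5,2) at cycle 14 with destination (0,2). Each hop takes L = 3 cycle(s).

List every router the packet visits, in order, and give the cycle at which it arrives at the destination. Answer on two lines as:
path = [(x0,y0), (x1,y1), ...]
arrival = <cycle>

t=14: at (5,2)
t=17: at (4,2) after W
t=20: at (3,2) after W
t=23: at (2,2) after W
t=26: at (1,2) after W
t=29: at (0,2) after W

path = [(5,2), (4,2), (3,2), (2,2), (1,2), (0,2)]
arrival = 29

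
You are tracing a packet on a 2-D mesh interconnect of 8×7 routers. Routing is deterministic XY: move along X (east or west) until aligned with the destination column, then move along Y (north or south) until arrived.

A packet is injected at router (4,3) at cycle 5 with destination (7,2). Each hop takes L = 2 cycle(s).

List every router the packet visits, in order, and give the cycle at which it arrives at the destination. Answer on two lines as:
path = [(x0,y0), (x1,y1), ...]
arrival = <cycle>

path = [(4,3), (5,3), (6,3), (7,3), (7,2)]
arrival = 13

src (4,3)  cyc=5
E→(5,3)  cyc=7
E→(6,3)  cyc=9
E→(7,3)  cyc=11
S→(7,2)  cyc=13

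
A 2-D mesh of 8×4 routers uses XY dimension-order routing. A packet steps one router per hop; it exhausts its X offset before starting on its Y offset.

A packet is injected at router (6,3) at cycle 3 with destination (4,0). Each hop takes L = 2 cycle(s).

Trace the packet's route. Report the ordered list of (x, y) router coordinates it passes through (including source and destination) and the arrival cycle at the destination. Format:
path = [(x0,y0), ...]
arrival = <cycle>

path = [(6,3), (5,3), (4,3), (4,2), (4,1), (4,0)]
arrival = 13

  0. router=(6,3) cycle=3 (inject)
  1. router=(5,3) cycle=5 dir=W
  2. router=(4,3) cycle=7 dir=W
  3. router=(4,2) cycle=9 dir=S
  4. router=(4,1) cycle=11 dir=S
  5. router=(4,0) cycle=13 dir=S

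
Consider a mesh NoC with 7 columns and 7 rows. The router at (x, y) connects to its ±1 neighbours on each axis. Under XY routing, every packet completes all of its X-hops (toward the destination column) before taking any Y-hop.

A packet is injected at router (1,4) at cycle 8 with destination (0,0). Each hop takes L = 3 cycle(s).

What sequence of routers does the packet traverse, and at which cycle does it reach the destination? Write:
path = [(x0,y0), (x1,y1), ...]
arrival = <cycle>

path = [(1,4), (0,4), (0,3), (0,2), (0,1), (0,0)]
arrival = 23

[0] x=1 y=4 t=8
[1] x=0 y=4 t=11 →W
[2] x=0 y=3 t=14 →S
[3] x=0 y=2 t=17 →S
[4] x=0 y=1 t=20 →S
[5] x=0 y=0 t=23 →S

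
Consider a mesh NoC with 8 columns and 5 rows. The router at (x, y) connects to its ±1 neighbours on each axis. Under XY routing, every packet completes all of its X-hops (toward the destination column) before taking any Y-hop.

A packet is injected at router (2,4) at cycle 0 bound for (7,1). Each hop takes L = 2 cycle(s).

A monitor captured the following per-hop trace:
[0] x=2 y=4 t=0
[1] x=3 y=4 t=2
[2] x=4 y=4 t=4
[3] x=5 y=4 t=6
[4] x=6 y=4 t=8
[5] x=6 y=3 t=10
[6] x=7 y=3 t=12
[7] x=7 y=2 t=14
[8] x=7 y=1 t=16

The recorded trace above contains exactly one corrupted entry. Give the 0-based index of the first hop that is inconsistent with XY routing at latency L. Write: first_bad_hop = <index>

first_bad_hop = 5

check 1→ d=(1,0) cyc+2: ok
check 2→ d=(1,0) cyc+2: ok
check 3→ d=(1,0) cyc+2: ok
check 4→ d=(1,0) cyc+2: ok
check 5→ d=(0,-1) cyc+2: BAD: Y-move but x=6≠7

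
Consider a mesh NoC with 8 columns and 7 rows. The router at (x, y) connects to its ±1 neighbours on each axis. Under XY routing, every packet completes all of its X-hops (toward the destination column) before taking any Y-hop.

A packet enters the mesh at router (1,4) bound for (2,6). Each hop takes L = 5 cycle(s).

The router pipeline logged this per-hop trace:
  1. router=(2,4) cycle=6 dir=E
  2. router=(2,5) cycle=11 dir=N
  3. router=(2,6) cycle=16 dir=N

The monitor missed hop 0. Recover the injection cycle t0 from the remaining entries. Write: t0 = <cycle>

The first recorded entry is hop 1 at cycle 6.
Subtract one hop: t0 = 6 − 5 = 1.

t0 = 1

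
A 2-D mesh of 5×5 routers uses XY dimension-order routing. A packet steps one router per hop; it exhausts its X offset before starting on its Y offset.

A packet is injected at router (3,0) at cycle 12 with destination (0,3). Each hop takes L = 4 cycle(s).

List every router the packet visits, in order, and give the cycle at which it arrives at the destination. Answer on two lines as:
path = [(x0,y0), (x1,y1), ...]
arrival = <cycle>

hop 0: (3,0) @ cyc 12
hop 1: (2,0) @ cyc 16  [W]
hop 2: (1,0) @ cyc 20  [W]
hop 3: (0,0) @ cyc 24  [W]
hop 4: (0,1) @ cyc 28  [N]
hop 5: (0,2) @ cyc 32  [N]
hop 6: (0,3) @ cyc 36  [N]

path = [(3,0), (2,0), (1,0), (0,0), (0,1), (0,2), (0,3)]
arrival = 36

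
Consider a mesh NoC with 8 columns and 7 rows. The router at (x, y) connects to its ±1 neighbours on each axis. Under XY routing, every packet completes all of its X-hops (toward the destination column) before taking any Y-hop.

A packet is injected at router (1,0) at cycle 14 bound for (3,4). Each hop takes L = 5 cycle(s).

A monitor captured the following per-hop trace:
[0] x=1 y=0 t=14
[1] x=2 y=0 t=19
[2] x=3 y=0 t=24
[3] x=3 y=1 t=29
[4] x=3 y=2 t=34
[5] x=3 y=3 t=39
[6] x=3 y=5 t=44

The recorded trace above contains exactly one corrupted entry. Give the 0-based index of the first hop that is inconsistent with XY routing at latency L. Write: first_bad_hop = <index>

check 1→ d=(1,0) cyc+5: ok
check 2→ d=(1,0) cyc+5: ok
check 3→ d=(0,1) cyc+5: ok
check 4→ d=(0,1) cyc+5: ok
check 5→ d=(0,1) cyc+5: ok
check 6→ d=(0,2) cyc+5: BAD: non-unit step

first_bad_hop = 6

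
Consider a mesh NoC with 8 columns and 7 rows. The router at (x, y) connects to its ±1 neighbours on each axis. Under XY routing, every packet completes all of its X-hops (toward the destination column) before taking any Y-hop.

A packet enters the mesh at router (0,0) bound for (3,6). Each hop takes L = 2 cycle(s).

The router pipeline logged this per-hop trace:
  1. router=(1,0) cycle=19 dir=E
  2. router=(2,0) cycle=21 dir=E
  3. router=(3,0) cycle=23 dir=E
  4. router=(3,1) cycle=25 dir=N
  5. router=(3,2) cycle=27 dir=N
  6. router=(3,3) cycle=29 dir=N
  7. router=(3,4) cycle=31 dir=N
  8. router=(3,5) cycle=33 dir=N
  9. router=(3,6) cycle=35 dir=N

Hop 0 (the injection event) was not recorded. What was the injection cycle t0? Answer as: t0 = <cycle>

At hop 1 the cycle is 19; in general cyc_k = t0 + kL.
t0 = cyc[1] − L = 19 − 2 = 17.

t0 = 17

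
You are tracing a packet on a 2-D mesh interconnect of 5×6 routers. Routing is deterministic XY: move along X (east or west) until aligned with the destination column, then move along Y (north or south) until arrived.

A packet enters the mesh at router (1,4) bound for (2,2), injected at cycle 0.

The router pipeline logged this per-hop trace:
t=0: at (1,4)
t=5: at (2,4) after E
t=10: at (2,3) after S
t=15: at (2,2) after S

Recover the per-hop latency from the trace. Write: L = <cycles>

Δcyc across hop 0→1: 5 − 0 = 5.
Each hop adds L, hence L = 5.

L = 5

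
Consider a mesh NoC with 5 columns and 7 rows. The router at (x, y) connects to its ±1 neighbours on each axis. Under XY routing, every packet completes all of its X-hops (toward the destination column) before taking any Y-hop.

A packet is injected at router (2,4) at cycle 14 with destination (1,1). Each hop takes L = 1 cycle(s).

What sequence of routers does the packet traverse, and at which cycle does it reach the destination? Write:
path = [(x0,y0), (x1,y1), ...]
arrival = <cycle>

[0] x=2 y=4 t=14
[1] x=1 y=4 t=15 →W
[2] x=1 y=3 t=16 →S
[3] x=1 y=2 t=17 →S
[4] x=1 y=1 t=18 →S

path = [(2,4), (1,4), (1,3), (1,2), (1,1)]
arrival = 18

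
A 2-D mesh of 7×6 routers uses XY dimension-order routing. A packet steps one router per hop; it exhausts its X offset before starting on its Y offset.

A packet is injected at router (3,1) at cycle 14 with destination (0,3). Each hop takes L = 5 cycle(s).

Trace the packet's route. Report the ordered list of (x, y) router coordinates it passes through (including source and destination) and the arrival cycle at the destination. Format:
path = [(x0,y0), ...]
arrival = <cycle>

path = [(3,1), (2,1), (1,1), (0,1), (0,2), (0,3)]
arrival = 39

  0. router=(3,1) cycle=14 (inject)
  1. router=(2,1) cycle=19 dir=W
  2. router=(1,1) cycle=24 dir=W
  3. router=(0,1) cycle=29 dir=W
  4. router=(0,2) cycle=34 dir=N
  5. router=(0,3) cycle=39 dir=N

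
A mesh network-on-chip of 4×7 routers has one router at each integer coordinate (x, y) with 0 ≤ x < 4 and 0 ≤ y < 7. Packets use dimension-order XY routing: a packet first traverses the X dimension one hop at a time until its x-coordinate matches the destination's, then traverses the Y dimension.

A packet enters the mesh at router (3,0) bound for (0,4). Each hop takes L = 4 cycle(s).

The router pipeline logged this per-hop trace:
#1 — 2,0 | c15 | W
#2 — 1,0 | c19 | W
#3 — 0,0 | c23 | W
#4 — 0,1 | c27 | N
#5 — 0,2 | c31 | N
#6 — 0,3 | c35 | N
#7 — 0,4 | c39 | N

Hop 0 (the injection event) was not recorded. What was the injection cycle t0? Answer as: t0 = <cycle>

t0 = 11

At hop 1 the cycle is 15; in general cyc_k = t0 + kL.
t0 = cyc[1] − L = 15 − 4 = 11.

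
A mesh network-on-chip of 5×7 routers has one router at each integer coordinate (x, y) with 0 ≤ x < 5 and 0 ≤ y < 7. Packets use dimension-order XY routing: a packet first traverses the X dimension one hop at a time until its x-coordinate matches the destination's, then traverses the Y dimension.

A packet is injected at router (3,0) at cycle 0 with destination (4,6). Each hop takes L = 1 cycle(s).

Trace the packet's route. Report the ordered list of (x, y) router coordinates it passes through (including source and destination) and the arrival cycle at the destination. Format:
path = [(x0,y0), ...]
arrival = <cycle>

[0] x=3 y=0 t=0
[1] x=4 y=0 t=1 →E
[2] x=4 y=1 t=2 →N
[3] x=4 y=2 t=3 →N
[4] x=4 y=3 t=4 →N
[5] x=4 y=4 t=5 →N
[6] x=4 y=5 t=6 →N
[7] x=4 y=6 t=7 →N

path = [(3,0), (4,0), (4,1), (4,2), (4,3), (4,4), (4,5), (4,6)]
arrival = 7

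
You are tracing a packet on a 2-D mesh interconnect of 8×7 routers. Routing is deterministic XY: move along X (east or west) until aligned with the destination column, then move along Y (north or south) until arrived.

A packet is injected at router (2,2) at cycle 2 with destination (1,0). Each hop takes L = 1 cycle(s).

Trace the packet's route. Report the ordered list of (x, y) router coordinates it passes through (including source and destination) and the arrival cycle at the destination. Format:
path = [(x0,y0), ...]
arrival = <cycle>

hop 0: (2,2) @ cyc 2
hop 1: (1,2) @ cyc 3  [W]
hop 2: (1,1) @ cyc 4  [S]
hop 3: (1,0) @ cyc 5  [S]

path = [(2,2), (1,2), (1,1), (1,0)]
arrival = 5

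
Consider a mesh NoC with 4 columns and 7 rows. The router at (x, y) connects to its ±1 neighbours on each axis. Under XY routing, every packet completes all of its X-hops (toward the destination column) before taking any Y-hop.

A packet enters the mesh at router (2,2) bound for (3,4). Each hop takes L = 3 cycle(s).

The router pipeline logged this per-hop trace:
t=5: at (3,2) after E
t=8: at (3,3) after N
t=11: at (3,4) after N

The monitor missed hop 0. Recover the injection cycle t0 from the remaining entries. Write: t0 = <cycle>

cyc[1] = 5 and cyc[k] = t0 + k·L for every k.
Subtract one hop: t0 = 5 − 3 = 2.

t0 = 2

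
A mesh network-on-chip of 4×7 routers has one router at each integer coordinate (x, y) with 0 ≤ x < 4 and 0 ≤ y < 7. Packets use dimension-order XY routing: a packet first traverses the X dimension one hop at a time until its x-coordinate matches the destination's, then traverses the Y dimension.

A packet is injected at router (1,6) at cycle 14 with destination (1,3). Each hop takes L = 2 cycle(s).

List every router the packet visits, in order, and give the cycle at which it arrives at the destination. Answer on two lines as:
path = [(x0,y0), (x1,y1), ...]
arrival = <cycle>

hop 0: (1,6) @ cyc 14
hop 1: (1,5) @ cyc 16  [S]
hop 2: (1,4) @ cyc 18  [S]
hop 3: (1,3) @ cyc 20  [S]

path = [(1,6), (1,5), (1,4), (1,3)]
arrival = 20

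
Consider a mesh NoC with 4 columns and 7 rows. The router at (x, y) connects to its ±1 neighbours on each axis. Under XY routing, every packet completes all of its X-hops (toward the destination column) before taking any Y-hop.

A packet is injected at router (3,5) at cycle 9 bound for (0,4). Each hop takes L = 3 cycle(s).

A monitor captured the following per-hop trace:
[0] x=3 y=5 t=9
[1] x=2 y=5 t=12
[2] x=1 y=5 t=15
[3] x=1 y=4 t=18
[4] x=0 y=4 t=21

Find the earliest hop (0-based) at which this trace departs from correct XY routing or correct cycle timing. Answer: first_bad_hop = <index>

hop 1: step (-1,+0), +3 cyc — ok
hop 2: step (-1,+0), +3 cyc — ok
hop 3: step (+0,-1), +3 cyc — BAD: Y-move but x=1≠0

first_bad_hop = 3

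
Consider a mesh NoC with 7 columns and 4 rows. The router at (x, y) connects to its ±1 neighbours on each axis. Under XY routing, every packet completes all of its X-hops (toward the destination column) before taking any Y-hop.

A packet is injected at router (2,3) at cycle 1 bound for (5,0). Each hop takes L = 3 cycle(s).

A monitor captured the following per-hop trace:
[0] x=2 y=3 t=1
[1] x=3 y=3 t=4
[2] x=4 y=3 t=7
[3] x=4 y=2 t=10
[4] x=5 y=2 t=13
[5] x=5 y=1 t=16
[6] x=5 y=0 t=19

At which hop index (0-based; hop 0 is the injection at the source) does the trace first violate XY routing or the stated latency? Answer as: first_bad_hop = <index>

[1] (+1,+0) / 3c ⇒ ok
[2] (+1,+0) / 3c ⇒ ok
[3] (+0,-1) / 3c ⇒ BAD: Y-move but x=4≠5

first_bad_hop = 3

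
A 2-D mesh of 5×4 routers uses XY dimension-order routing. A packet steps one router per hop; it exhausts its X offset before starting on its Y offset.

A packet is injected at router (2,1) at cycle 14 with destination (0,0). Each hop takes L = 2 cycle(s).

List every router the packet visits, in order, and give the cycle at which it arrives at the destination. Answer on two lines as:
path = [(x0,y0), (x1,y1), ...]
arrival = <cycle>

t=14: at (2,1)
t=16: at (1,1) after W
t=18: at (0,1) after W
t=20: at (0,0) after S

path = [(2,1), (1,1), (0,1), (0,0)]
arrival = 20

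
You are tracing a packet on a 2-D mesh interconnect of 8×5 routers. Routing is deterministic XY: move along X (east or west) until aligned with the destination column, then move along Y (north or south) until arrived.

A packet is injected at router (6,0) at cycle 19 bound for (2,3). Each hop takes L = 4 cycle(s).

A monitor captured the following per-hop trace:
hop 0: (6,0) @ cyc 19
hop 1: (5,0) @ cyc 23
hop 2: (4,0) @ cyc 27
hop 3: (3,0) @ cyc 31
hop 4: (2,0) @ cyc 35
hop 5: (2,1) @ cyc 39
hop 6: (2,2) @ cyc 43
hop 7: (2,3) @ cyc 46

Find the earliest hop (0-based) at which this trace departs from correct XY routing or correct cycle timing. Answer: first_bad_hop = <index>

first_bad_hop = 7

[1] (-1,+0) / 4c ⇒ ok
[2] (-1,+0) / 4c ⇒ ok
[3] (-1,+0) / 4c ⇒ ok
[4] (-1,+0) / 4c ⇒ ok
[5] (+0,+1) / 4c ⇒ ok
[6] (+0,+1) / 4c ⇒ ok
[7] (+0,+1) / 3c ⇒ BAD: Δcyc=3≠L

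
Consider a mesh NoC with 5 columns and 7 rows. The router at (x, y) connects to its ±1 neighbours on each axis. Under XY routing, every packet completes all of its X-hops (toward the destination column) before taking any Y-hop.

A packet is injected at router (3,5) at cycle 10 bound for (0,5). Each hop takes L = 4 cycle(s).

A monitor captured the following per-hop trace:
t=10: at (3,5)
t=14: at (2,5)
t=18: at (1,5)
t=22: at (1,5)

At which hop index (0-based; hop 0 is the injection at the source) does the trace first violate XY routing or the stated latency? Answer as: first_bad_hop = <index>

first_bad_hop = 3

  1: Δx=-1 Δy=+0 Δt=4 [ok]
  2: Δx=-1 Δy=+0 Δt=4 [ok]
  3: Δx=+0 Δy=+0 Δt=4 [BAD: non-unit step]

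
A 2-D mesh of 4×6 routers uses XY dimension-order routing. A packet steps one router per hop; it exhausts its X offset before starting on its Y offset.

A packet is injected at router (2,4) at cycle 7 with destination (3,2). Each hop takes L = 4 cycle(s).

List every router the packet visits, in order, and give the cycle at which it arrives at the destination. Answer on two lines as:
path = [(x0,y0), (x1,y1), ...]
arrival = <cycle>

#0 — 2,4 | c7
#1 — 3,4 | c11 | E
#2 — 3,3 | c15 | S
#3 — 3,2 | c19 | S

path = [(2,4), (3,4), (3,3), (3,2)]
arrival = 19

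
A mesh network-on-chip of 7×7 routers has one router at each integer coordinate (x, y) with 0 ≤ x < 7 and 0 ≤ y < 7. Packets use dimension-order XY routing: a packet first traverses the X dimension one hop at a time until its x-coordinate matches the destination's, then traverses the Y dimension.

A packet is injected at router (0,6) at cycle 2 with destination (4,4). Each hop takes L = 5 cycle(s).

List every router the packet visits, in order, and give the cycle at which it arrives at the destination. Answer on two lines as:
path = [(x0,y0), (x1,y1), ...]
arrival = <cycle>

hop 0: (0,6) @ cyc 2
hop 1: (1,6) @ cyc 7  [E]
hop 2: (2,6) @ cyc 12  [E]
hop 3: (3,6) @ cyc 17  [E]
hop 4: (4,6) @ cyc 22  [E]
hop 5: (4,5) @ cyc 27  [S]
hop 6: (4,4) @ cyc 32  [S]

path = [(0,6), (1,6), (2,6), (3,6), (4,6), (4,5), (4,4)]
arrival = 32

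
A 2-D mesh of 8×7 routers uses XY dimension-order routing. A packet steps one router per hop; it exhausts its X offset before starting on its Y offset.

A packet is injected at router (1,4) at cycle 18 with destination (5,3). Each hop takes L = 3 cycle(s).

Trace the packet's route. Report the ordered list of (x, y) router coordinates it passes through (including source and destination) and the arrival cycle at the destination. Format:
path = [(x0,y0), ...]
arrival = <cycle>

#0 — 1,4 | c18
#1 — 2,4 | c21 | E
#2 — 3,4 | c24 | E
#3 — 4,4 | c27 | E
#4 — 5,4 | c30 | E
#5 — 5,3 | c33 | S

path = [(1,4), (2,4), (3,4), (4,4), (5,4), (5,3)]
arrival = 33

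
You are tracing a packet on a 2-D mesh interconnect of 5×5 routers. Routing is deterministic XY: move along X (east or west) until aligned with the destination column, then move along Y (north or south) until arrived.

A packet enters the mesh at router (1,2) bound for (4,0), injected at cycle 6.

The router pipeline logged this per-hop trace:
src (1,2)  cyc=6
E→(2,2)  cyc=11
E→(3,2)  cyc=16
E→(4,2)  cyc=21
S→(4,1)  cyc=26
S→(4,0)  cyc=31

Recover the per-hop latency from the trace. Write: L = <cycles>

L = 5

From hop 0 (6) to hop 1 (11): +5 cycles.
Per-hop latency L = Δcyc = 5.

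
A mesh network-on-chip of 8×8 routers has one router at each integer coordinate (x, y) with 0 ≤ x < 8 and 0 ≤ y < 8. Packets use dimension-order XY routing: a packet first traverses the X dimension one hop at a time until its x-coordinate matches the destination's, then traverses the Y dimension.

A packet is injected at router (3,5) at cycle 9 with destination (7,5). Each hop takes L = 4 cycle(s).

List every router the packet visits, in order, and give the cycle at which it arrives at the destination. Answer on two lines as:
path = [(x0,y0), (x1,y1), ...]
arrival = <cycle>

path = [(3,5), (4,5), (5,5), (6,5), (7,5)]
arrival = 25

src (3,5)  cyc=9
E→(4,5)  cyc=13
E→(5,5)  cyc=17
E→(6,5)  cyc=21
E→(7,5)  cyc=25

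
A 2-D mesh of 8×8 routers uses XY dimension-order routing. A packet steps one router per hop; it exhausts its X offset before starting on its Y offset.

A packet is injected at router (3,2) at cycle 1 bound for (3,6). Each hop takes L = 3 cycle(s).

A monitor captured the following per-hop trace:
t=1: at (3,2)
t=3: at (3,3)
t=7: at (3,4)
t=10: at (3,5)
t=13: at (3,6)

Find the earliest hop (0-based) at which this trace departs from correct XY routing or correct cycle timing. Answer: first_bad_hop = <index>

[1] (+0,+1) / 2c ⇒ BAD: Δcyc=2≠L

first_bad_hop = 1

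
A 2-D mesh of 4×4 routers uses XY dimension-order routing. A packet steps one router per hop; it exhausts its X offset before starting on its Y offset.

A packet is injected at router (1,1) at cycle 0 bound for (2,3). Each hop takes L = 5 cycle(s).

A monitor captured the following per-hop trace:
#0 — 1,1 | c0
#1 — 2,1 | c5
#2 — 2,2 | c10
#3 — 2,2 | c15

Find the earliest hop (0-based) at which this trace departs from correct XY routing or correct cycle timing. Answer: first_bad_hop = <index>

first_bad_hop = 3

hop 1: step (+1,+0), +5 cyc — ok
hop 2: step (+0,+1), +5 cyc — ok
hop 3: step (+0,+0), +5 cyc — BAD: non-unit step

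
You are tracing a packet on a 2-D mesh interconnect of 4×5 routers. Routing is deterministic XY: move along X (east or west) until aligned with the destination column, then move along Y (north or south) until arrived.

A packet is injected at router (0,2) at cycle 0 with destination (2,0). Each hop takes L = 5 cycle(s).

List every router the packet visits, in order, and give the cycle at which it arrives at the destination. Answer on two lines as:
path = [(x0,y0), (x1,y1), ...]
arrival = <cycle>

t=0: at (0,2)
t=5: at (1,2) after E
t=10: at (2,2) after E
t=15: at (2,1) after S
t=20: at (2,0) after S

path = [(0,2), (1,2), (2,2), (2,1), (2,0)]
arrival = 20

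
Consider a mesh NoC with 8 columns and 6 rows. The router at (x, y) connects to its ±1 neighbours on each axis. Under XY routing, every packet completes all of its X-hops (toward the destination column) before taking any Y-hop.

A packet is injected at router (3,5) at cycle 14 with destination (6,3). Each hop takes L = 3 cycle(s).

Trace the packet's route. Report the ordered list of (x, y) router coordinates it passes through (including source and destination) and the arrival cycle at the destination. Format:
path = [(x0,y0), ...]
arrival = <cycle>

path = [(3,5), (4,5), (5,5), (6,5), (6,4), (6,3)]
arrival = 29

[0] x=3 y=5 t=14
[1] x=4 y=5 t=17 →E
[2] x=5 y=5 t=20 →E
[3] x=6 y=5 t=23 →E
[4] x=6 y=4 t=26 →S
[5] x=6 y=3 t=29 →S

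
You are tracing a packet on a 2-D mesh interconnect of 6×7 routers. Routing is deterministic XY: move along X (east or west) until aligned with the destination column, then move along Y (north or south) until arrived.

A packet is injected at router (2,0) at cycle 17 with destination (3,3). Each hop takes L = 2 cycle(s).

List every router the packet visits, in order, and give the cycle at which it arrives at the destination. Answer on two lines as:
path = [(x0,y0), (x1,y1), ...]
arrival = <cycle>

path = [(2,0), (3,0), (3,1), (3,2), (3,3)]
arrival = 25

  0. router=(2,0) cycle=17 (inject)
  1. router=(3,0) cycle=19 dir=E
  2. router=(3,1) cycle=21 dir=N
  3. router=(3,2) cycle=23 dir=N
  4. router=(3,3) cycle=25 dir=N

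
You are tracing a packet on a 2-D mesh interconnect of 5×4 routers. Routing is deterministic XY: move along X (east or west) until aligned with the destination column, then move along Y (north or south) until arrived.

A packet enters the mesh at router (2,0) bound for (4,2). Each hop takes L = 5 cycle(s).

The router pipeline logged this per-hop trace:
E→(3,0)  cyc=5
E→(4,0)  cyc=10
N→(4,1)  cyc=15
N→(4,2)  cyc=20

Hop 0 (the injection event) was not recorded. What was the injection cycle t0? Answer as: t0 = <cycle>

t0 = 0

The first recorded entry is hop 1 at cycle 5.
Therefore t0 = 5 − L = 0.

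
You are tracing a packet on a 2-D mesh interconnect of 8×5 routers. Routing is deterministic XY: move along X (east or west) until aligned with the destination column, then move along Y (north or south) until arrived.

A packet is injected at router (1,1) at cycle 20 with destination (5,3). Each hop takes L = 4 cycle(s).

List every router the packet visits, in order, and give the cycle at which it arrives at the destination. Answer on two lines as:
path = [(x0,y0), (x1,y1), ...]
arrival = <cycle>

t=20: at (1,1)
t=24: at (2,1) after E
t=28: at (3,1) after E
t=32: at (4,1) after E
t=36: at (5,1) after E
t=40: at (5,2) after N
t=44: at (5,3) after N

path = [(1,1), (2,1), (3,1), (4,1), (5,1), (5,2), (5,3)]
arrival = 44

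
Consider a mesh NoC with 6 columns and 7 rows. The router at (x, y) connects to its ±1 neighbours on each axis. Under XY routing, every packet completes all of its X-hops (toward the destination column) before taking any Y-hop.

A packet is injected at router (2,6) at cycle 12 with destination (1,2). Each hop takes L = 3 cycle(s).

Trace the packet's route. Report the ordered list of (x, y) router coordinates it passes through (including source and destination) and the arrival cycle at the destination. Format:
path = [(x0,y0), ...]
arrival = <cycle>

hop 0: (2,6) @ cyc 12
hop 1: (1,6) @ cyc 15  [W]
hop 2: (1,5) @ cyc 18  [S]
hop 3: (1,4) @ cyc 21  [S]
hop 4: (1,3) @ cyc 24  [S]
hop 5: (1,2) @ cyc 27  [S]

path = [(2,6), (1,6), (1,5), (1,4), (1,3), (1,2)]
arrival = 27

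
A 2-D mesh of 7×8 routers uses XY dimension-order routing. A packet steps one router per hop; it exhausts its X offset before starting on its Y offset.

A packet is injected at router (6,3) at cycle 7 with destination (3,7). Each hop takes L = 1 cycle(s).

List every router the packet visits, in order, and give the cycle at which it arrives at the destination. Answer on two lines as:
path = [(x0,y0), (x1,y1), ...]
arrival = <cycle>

path = [(6,3), (5,3), (4,3), (3,3), (3,4), (3,5), (3,6), (3,7)]
arrival = 14

t=7: at (6,3)
t=8: at (5,3) after W
t=9: at (4,3) after W
t=10: at (3,3) after W
t=11: at (3,4) after N
t=12: at (3,5) after N
t=13: at (3,6) after N
t=14: at (3,7) after N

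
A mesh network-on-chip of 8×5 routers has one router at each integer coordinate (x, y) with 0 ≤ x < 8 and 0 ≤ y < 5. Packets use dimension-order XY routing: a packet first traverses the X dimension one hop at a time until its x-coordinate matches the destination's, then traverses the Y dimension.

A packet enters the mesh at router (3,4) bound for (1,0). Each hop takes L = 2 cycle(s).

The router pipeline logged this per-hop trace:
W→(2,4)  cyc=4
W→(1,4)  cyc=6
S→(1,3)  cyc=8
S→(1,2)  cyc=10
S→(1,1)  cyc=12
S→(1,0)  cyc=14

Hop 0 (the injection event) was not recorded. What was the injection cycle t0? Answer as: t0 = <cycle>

t0 = 2

cyc[1] = 4 and cyc[k] = t0 + k·L for every k.
Subtract one hop: t0 = 4 − 2 = 2.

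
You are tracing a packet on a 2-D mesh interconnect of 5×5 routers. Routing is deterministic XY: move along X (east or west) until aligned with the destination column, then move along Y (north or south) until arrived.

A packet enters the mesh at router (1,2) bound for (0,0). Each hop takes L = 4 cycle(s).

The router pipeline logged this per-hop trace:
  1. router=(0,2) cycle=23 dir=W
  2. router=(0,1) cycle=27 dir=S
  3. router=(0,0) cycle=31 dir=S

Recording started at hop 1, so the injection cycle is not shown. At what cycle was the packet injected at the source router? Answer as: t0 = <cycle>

t0 = 19

cyc[1] = 23 and cyc[k] = t0 + k·L for every k.
t0 = cyc[1] − L = 23 − 4 = 19.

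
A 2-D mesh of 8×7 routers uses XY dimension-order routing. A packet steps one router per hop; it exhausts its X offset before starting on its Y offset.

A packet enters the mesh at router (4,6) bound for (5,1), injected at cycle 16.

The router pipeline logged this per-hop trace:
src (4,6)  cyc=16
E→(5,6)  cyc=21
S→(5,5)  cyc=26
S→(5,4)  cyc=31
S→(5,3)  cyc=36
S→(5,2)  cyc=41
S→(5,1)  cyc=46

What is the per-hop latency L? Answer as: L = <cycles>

L = 5

cyc[1] − cyc[0] = 21 − 16 = 5.
That increment is L by definition: L = 5.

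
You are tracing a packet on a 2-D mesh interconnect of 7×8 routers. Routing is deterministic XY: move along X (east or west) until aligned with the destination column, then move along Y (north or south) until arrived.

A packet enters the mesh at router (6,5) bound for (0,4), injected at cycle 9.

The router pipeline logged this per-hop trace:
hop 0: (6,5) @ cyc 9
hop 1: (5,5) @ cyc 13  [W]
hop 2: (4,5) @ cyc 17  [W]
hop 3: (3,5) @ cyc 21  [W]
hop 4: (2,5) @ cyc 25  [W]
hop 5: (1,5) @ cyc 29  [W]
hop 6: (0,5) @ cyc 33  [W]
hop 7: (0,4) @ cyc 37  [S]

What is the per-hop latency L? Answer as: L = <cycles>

cyc[1] − cyc[0] = 13 − 9 = 4.
Per-hop latency L = Δcyc = 4.

L = 4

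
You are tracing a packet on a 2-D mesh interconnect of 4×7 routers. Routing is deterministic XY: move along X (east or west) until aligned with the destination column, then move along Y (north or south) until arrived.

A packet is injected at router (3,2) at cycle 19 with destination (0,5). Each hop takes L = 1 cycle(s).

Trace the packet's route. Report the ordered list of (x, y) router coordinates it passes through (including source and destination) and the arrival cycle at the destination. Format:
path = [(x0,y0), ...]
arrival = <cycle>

[0] x=3 y=2 t=19
[1] x=2 y=2 t=20 →W
[2] x=1 y=2 t=21 →W
[3] x=0 y=2 t=22 →W
[4] x=0 y=3 t=23 →N
[5] x=0 y=4 t=24 →N
[6] x=0 y=5 t=25 →N

path = [(3,2), (2,2), (1,2), (0,2), (0,3), (0,4), (0,5)]
arrival = 25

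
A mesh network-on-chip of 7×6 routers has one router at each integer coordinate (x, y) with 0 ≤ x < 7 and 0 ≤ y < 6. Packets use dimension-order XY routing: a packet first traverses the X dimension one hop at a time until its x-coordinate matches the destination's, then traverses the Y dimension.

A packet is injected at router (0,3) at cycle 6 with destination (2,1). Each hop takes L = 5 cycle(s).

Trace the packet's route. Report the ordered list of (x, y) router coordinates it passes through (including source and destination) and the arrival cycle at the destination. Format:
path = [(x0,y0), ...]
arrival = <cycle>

path = [(0,3), (1,3), (2,3), (2,2), (2,1)]
arrival = 26

[0] x=0 y=3 t=6
[1] x=1 y=3 t=11 →E
[2] x=2 y=3 t=16 →E
[3] x=2 y=2 t=21 →S
[4] x=2 y=1 t=26 →S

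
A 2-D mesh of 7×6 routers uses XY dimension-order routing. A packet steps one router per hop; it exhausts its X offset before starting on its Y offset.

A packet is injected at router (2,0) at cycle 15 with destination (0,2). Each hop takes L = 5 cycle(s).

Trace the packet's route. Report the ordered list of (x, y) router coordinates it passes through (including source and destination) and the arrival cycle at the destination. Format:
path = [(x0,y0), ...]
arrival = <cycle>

path = [(2,0), (1,0), (0,0), (0,1), (0,2)]
arrival = 35

src (2,0)  cyc=15
W→(1,0)  cyc=20
W→(0,0)  cyc=25
N→(0,1)  cyc=30
N→(0,2)  cyc=35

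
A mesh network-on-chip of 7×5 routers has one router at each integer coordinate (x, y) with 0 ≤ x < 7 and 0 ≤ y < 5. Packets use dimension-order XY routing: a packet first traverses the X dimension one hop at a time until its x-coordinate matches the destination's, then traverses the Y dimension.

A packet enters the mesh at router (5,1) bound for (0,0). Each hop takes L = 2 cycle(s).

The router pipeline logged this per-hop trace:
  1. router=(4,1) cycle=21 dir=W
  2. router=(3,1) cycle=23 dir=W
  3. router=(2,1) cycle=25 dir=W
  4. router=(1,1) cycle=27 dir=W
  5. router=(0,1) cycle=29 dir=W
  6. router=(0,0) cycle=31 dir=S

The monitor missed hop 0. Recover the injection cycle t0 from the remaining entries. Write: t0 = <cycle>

t0 = 19

At hop 1 the cycle is 21; in general cyc_k = t0 + kL.
Subtract one hop: t0 = 21 − 2 = 19.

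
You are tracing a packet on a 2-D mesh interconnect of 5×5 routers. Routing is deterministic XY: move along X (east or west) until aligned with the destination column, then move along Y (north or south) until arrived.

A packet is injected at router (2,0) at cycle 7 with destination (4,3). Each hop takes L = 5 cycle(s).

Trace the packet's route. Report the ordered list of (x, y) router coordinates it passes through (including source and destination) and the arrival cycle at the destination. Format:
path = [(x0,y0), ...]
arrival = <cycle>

#0 — 2,0 | c7
#1 — 3,0 | c12 | E
#2 — 4,0 | c17 | E
#3 — 4,1 | c22 | N
#4 — 4,2 | c27 | N
#5 — 4,3 | c32 | N

path = [(2,0), (3,0), (4,0), (4,1), (4,2), (4,3)]
arrival = 32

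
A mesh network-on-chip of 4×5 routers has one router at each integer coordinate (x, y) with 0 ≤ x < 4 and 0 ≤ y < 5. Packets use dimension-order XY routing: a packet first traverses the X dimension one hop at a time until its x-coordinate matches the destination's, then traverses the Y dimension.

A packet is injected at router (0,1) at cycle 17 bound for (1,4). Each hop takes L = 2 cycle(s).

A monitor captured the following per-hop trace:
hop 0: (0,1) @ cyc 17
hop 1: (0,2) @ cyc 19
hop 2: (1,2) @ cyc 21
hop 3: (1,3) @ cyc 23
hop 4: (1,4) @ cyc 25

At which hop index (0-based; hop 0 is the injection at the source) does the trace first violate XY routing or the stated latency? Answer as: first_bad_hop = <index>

hop 1: step (+0,+1), +2 cyc — BAD: Y-move but x=0≠1

first_bad_hop = 1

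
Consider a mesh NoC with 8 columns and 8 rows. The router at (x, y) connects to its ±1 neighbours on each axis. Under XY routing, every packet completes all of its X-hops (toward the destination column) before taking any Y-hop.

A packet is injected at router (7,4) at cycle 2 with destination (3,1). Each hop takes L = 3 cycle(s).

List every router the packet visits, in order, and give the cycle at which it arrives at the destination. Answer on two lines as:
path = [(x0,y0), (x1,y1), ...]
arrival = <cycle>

[0] x=7 y=4 t=2
[1] x=6 y=4 t=5 →W
[2] x=5 y=4 t=8 →W
[3] x=4 y=4 t=11 →W
[4] x=3 y=4 t=14 →W
[5] x=3 y=3 t=17 →S
[6] x=3 y=2 t=20 →S
[7] x=3 y=1 t=23 →S

path = [(7,4), (6,4), (5,4), (4,4), (3,4), (3,3), (3,2), (3,1)]
arrival = 23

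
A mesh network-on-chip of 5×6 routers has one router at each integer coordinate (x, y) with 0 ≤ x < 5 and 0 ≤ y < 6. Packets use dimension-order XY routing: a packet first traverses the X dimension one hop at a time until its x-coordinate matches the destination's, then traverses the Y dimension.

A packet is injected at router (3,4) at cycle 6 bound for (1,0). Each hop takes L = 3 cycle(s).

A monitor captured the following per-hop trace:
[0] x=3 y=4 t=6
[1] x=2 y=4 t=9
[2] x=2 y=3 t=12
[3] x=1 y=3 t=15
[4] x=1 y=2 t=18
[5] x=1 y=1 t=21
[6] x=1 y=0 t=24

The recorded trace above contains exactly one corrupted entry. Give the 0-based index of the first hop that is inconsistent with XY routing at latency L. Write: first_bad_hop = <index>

  1: Δx=-1 Δy=+0 Δt=3 [ok]
  2: Δx=+0 Δy=-1 Δt=3 [BAD: Y-move but x=2≠1]

first_bad_hop = 2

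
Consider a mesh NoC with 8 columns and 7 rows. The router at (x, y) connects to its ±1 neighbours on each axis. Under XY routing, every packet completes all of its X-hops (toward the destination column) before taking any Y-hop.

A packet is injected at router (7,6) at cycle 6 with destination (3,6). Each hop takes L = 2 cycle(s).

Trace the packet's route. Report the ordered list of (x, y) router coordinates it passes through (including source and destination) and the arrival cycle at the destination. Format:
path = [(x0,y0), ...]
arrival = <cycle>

  0. router=(7,6) cycle=6 (inject)
  1. router=(6,6) cycle=8 dir=W
  2. router=(5,6) cycle=10 dir=W
  3. router=(4,6) cycle=12 dir=W
  4. router=(3,6) cycle=14 dir=W

path = [(7,6), (6,6), (5,6), (4,6), (3,6)]
arrival = 14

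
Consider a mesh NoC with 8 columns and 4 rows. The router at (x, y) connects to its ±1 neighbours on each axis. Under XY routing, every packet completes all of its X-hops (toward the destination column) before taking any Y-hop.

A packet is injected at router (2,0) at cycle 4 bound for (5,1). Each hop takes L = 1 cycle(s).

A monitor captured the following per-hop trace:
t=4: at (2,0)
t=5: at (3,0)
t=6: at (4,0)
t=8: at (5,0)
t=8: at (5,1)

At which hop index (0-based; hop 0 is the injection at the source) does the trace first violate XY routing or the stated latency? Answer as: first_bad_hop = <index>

  1: Δx=+1 Δy=+0 Δt=1 [ok]
  2: Δx=+1 Δy=+0 Δt=1 [ok]
  3: Δx=+1 Δy=+0 Δt=2 [BAD: Δcyc=2≠L]

first_bad_hop = 3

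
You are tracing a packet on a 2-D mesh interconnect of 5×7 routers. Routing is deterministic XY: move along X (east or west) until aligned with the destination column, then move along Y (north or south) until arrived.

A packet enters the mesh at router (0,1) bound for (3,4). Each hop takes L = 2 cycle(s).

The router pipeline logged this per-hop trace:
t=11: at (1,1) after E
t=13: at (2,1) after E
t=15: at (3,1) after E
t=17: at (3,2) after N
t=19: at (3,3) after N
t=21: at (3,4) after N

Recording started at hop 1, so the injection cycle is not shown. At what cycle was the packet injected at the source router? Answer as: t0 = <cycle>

t0 = 9

At hop 1 the cycle is 11; in general cyc_k = t0 + kL.
t0 = cyc[1] − L = 11 − 2 = 9.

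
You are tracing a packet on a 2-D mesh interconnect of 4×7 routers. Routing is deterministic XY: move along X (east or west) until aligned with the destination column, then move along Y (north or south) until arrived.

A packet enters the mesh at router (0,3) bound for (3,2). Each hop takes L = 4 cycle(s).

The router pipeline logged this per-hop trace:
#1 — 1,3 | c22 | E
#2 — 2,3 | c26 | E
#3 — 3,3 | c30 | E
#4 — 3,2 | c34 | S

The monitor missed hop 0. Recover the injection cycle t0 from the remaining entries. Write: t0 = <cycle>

t0 = 18

cyc[1] = 22 and cyc[k] = t0 + k·L for every k.
Therefore t0 = 22 − L = 18.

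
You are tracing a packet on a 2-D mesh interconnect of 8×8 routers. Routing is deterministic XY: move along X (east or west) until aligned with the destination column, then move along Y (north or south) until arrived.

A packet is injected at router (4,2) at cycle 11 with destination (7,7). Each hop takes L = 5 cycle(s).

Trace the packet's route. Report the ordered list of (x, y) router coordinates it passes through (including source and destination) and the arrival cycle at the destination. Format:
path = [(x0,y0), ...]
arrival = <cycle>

path = [(4,2), (5,2), (6,2), (7,2), (7,3), (7,4), (7,5), (7,6), (7,7)]
arrival = 51

  0. router=(4,2) cycle=11 (inject)
  1. router=(5,2) cycle=16 dir=E
  2. router=(6,2) cycle=21 dir=E
  3. router=(7,2) cycle=26 dir=E
  4. router=(7,3) cycle=31 dir=N
  5. router=(7,4) cycle=36 dir=N
  6. router=(7,5) cycle=41 dir=N
  7. router=(7,6) cycle=46 dir=N
  8. router=(7,7) cycle=51 dir=N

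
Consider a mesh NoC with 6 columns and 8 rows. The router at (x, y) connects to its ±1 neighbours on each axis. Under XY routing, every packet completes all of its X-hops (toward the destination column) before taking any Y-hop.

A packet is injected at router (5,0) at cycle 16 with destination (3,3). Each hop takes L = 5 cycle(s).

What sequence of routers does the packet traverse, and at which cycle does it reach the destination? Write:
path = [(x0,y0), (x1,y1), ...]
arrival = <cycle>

path = [(5,0), (4,0), (3,0), (3,1), (3,2), (3,3)]
arrival = 41

  0. router=(5,0) cycle=16 (inject)
  1. router=(4,0) cycle=21 dir=W
  2. router=(3,0) cycle=26 dir=W
  3. router=(3,1) cycle=31 dir=N
  4. router=(3,2) cycle=36 dir=N
  5. router=(3,3) cycle=41 dir=N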